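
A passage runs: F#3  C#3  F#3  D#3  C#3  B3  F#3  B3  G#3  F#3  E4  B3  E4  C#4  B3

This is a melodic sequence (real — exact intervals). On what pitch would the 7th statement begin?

C6

With a 5-note motive the entries are F#3, B3, E4, each up a 4th from the previous.
Continuing: A4 → D5 → G5 → C6. Statement 7 starts on C6.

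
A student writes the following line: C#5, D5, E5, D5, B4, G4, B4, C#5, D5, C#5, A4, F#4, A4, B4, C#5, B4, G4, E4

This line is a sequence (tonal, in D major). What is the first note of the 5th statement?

With a 6-note motive the entries are C#5, B4, A4, each down a 2nd from the previous.
Continuing: G4 → F#4. Statement 5 starts on F#4.

F#4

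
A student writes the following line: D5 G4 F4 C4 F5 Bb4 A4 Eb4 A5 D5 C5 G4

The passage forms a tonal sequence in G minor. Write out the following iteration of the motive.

C6 F5 Eb5 Bb4

Unit = 4 notes; the statements start on D5, F5, A5, moving up a 3rd each time.
From C6 the diatonic shape gives C6 F5 Eb5 Bb4.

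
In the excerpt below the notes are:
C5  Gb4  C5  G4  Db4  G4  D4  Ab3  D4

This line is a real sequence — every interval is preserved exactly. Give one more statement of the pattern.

The 3-note cells begin on C5, G4, D4 — each down a 4th from the last.
Statement 4 starts on A3 and keeps the same exact contour: A3 Eb3 A3.

A3 Eb3 A3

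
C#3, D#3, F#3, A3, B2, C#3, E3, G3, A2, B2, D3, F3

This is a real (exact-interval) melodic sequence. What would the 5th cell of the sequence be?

F2 G2 Bb2 Db3

Taking 4-note groups, the heads are C#3, B2, A2: the pattern moves down a 2nd.
Carrying on: G2 → F2.
From F2 the exact shape gives F2 G2 Bb2 Db3.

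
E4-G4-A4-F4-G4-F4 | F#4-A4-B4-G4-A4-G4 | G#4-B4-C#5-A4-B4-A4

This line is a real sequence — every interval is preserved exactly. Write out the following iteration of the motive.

A#4 C#5 D#5 B4 C#5 B4

Taking 6-note groups, the heads are E4, F#4, G#4: the pattern moves up a 2nd.
So cell 4 is A#4 C#5 D#5 B4 C#5 B4.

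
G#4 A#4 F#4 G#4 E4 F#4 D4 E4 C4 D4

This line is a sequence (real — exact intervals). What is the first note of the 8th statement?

With a 2-note motive the entries are G#4, F#4, E4, D4, C4, each down a 2nd from the previous.
Continuing: Bb3 → Ab3 → Gb3. Statement 8 starts on Gb3.

Gb3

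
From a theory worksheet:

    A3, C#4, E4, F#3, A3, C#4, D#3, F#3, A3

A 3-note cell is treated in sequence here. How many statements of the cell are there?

3

9 notes in groups of 3 gives 9/3 = 3 statements.
Starts: A3, F#3, D#3 — each down a 3rd.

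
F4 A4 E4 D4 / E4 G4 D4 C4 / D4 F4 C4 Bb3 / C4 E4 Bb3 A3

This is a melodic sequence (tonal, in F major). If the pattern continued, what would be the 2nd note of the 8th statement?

A3

With 4-note cells, note 2 of each statement runs A4, G4, F4, E4.
Each moves down a 2nd. Continuing: D4 → C4 → Bb3 → A3.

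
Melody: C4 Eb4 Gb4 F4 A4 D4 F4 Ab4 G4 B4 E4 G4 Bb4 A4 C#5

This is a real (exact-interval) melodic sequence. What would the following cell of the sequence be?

F#4 A4 C5 B4 D#5

Taking 5-note groups, the heads are C4, D4, E4: the pattern moves up a 2nd.
Statement 4 starts on F#4 and keeps the same exact contour: F#4 A4 C5 B4 D#5.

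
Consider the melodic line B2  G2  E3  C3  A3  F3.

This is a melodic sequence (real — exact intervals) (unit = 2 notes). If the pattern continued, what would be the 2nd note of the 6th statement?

Grouping in 2s, the 2nd note of each cell is G2, C3, F3.
Carrying that up a 4th forward: Bb3 → Eb4 → Ab4.

Ab4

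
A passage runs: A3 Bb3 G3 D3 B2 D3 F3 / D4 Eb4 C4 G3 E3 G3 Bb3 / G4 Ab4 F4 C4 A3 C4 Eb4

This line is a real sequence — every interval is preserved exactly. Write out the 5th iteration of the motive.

The 7-note cells begin on A3, D4, G4 — each up a 4th from the last.
Continuing the starts: C5 → F5.
So cell 5 is F5 Gb5 Eb5 Bb4 G4 Bb4 Db5.

F5 Gb5 Eb5 Bb4 G4 Bb4 Db5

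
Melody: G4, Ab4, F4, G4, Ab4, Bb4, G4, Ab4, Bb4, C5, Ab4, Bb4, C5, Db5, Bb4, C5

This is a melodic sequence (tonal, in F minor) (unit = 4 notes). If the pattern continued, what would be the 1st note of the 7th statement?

F5

The unit is 4 notes. Position-1 pitches of the 4 shown cells: G4, Ab4, Bb4, C5.
Carrying that up a 2nd forward: Db5 → Eb5 → F5.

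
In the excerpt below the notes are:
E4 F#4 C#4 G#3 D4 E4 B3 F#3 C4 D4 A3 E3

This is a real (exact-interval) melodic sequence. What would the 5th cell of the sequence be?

Ab3 Bb3 F3 C3

Taking 4-note groups, the heads are E4, D4, C4: the pattern moves down a 2nd.
Extending down a 2nd: Bb3 → Ab3.
So cell 5 is Ab3 Bb3 F3 C3.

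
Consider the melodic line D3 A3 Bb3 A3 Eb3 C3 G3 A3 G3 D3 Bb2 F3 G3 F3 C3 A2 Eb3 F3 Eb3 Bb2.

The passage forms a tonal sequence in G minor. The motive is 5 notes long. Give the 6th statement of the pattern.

F2 C3 D3 C3 G2

Unit = 5 notes; the statements start on D3, C3, Bb2, A2, moving down a 2nd each time.
Continuing the starts: G2 → F2.
From F2 the diatonic shape gives F2 C3 D3 C3 G2.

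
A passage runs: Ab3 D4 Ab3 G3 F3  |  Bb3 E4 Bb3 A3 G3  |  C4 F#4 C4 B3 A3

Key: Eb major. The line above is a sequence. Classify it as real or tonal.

Each cell has the same semitone pattern (6, -6, -1, -2) — intervals are preserved exactly.
And E4 lies outside Eb major, so the sequence is real rather than tonal.

real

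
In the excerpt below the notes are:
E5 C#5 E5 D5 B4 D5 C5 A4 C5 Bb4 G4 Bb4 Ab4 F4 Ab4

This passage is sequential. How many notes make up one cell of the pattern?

Try groups of 3 (5 cells in 15 notes):
E5 C#5 E5 | D5 B4 D5 | C5 A4 C5 | Bb4 G4 Bb4 | Ab4 F4 Ab4
Each cell is the previous one down a 2nd — so the unit is 3 notes.

3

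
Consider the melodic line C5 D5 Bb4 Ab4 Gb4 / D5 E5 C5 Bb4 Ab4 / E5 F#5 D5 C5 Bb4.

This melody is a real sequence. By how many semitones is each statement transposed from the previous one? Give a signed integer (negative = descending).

2

Taking 5-note groups, the heads are C5, D5, E5: the pattern moves up a 2nd.
C5 to D5 spans +2 semitones.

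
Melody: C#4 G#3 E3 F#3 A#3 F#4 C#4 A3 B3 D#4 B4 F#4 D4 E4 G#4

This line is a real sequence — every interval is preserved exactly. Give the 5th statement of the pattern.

A5 E5 C5 D5 F#5

The 5-note cells begin on C#4, F#4, B4 — each up a 4th from the last.
Continuing the starts: E5 → A5.
So cell 5 is A5 E5 C5 D5 F#5.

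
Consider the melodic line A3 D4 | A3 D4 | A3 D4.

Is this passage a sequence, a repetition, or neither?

Each 2-note cell is identical (A3 D4), restated at the same pitch.

repetition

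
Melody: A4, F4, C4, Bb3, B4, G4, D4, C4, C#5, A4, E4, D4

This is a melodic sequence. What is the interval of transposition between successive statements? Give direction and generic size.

up a 2nd

The 4-note cells begin on A4, B4, C#5 — each up a 2nd from the last.
From A4 to B4: up a 2nd.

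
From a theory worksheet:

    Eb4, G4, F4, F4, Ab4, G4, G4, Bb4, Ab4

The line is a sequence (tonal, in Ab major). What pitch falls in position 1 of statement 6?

With 3-note cells, note 1 of each statement runs Eb4, F4, G4.
Extending up a 2nd: Ab4 → Bb4 → C5.

C5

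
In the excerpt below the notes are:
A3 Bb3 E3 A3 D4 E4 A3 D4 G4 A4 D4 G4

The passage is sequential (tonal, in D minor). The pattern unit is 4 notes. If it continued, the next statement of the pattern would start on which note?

C5

Taking 4-note groups, the heads are A3, D4, G4: the pattern moves up a 4th.
One more step up a 4th gives C5.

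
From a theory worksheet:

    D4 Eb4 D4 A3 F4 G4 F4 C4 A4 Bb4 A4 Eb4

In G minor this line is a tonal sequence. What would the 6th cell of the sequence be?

G5 A5 G5 D5

Unit = 4 notes; the statements start on D4, F4, A4, moving up a 3rd each time.
Continuing the starts: C5 → Eb5 → G5.
Statement 6 starts on G5 and keeps the same diatonic contour: G5 A5 G5 D5.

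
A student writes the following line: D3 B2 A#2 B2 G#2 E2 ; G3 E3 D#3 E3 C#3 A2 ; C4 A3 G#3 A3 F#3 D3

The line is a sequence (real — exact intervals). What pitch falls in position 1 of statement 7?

With 6-note cells, note 1 of each statement runs D3, G3, C4.
Extending up a 4th: F4 → Bb4 → Eb5 → Ab5.

Ab5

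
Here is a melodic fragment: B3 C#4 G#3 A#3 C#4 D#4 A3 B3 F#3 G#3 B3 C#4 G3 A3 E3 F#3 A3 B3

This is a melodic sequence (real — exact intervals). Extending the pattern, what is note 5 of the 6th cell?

Eb3

The unit is 6 notes. Position-5 pitches of the 3 shown cells: C#4, B3, A3.
Each moves down a 2nd. Continuing: G3 → F3 → Eb3.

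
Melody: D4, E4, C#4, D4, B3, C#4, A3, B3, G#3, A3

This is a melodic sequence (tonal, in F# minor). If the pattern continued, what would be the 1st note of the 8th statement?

D3

Grouping in 2s, the 1st note of each cell is D4, C#4, B3, A3, G#3.
Each moves down a 2nd. Continuing: F#3 → E3 → D3.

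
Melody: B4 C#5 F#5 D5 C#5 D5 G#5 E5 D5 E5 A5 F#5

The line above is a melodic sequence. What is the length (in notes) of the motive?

4

Try groups of 4 (3 cells in 12 notes):
B4 C#5 F#5 D5 | C#5 D5 G#5 E5 | D5 E5 A5 F#5
Each cell is the previous one up a 2nd — so the unit is 4 notes.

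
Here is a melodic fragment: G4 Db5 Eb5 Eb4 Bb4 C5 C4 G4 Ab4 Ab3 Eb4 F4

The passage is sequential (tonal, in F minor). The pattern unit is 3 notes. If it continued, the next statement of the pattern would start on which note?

F3

Unit = 3 notes; the statements start on G4, Eb4, C4, Ab3, moving down a 3rd each time.
One more step down a 3rd gives F3.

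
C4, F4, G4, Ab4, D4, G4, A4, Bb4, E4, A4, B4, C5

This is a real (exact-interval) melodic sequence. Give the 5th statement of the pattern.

The 4-note cells begin on C4, D4, E4 — each up a 2nd from the last.
Continuing the starts: F#4 → G#4.
From G#4 the exact shape gives G#4 C#5 D#5 E5.

G#4 C#5 D#5 E5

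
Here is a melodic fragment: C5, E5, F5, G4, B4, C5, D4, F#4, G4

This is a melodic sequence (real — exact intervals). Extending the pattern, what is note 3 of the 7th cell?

B2

With 3-note cells, note 3 of each statement runs F5, C5, G4.
Extending down a 4th: D4 → A3 → E3 → B2.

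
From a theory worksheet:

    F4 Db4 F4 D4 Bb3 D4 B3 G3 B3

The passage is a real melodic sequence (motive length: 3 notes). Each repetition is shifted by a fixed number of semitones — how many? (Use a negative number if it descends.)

-3

Taking 3-note groups, the heads are F4, D4, B3: the pattern moves down a 3rd.
F4 to D4 spans -3 semitones.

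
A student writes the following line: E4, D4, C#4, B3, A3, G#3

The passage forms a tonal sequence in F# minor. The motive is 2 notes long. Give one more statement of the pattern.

With a 2-note motive the entries are E4, C#4, A3, each down a 3rd from the previous.
So cell 4 is F#3 E3.

F#3 E3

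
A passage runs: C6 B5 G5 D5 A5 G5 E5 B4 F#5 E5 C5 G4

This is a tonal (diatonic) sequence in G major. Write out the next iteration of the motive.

The 4-note cells begin on C6, A5, F#5 — each down a 3rd from the last.
So cell 4 is D5 C5 A4 E4.

D5 C5 A4 E4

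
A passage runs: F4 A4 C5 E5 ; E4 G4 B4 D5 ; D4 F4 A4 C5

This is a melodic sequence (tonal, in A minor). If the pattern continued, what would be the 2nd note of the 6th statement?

C4

The unit is 4 notes. Position-2 pitches of the 3 shown cells: A4, G4, F4.
Carrying that down a 2nd forward: E4 → D4 → C4.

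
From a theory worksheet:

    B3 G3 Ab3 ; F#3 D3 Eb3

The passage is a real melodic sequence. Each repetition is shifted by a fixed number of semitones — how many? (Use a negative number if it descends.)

-5

With a 3-note motive the entries are B3, F#3, each down a 4th from the previous.
B3→F#3 is 54 − 59 = -5 semitones.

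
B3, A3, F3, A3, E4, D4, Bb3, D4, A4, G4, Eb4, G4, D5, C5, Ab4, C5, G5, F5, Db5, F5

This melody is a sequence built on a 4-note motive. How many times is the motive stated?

5

20 notes in groups of 4 gives 20/4 = 5 statements.
Starts: B3, E4, A4, D5, G5 — each up a 4th.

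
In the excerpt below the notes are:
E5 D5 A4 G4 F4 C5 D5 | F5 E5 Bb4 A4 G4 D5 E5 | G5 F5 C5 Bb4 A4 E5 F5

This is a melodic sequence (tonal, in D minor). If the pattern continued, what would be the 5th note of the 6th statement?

The unit is 7 notes. Position-5 pitches of the 3 shown cells: F4, G4, A4.
Each moves up a 2nd. Continuing: Bb4 → C5 → D5.

D5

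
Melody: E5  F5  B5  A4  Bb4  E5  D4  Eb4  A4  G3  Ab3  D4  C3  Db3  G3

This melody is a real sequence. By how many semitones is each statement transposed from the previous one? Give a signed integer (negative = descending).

Unit = 3 notes; the statements start on E5, A4, D4, G3, C3, moving down a 5th each time.
E5→A4 is 69 − 76 = -7 semitones.

-7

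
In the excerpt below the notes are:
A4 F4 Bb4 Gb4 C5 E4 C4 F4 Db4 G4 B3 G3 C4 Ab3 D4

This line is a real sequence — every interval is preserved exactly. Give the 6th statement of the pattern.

Taking 5-note groups, the heads are A4, E4, B3: the pattern moves down a 4th.
Carrying on: F#3 → C#3 → G#2.
Statement 6 starts on G#2 and keeps the same exact contour: G#2 E2 A2 F2 B2.

G#2 E2 A2 F2 B2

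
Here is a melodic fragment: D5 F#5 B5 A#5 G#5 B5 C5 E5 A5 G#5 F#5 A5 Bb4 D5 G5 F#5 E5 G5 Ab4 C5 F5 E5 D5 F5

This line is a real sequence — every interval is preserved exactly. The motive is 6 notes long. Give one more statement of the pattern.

The 6-note cells begin on D5, C5, Bb4, Ab4 — each down a 2nd from the last.
So cell 5 is Gb4 Bb4 Eb5 D5 C5 Eb5.

Gb4 Bb4 Eb5 D5 C5 Eb5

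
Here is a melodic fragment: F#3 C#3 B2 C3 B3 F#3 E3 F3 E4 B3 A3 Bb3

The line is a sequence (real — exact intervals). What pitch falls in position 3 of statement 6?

Grouping in 4s, the 3rd note of each cell is B2, E3, A3.
Carrying that up a 4th forward: D4 → G4 → C5.

C5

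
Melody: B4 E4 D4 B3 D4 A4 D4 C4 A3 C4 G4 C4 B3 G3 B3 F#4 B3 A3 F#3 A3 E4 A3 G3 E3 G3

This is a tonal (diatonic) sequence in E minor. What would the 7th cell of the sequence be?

Unit = 5 notes; the statements start on B4, A4, G4, F#4, E4, moving down a 2nd each time.
Carrying on: D4 → C4.
So cell 7 is C4 F#3 E3 C3 E3.

C4 F#3 E3 C3 E3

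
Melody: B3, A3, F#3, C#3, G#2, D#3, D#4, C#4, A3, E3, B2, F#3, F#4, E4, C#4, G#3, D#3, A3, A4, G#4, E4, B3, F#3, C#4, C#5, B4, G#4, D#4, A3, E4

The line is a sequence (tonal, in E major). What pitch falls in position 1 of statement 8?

B5

Grouping in 6s, the 1st note of each cell is B3, D#4, F#4, A4, C#5.
Each moves up a 3rd. Continuing: E5 → G#5 → B5.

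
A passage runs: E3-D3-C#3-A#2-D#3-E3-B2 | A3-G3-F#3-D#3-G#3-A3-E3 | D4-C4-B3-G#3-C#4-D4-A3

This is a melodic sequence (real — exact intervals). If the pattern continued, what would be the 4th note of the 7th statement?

E5

With 7-note cells, note 4 of each statement runs A#2, D#3, G#3.
Extending up a 4th: C#4 → F#4 → B4 → E5.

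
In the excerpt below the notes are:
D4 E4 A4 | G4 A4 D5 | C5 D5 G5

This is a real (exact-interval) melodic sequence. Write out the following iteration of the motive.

F5 G5 C6

With a 3-note motive the entries are D4, G4, C5, each up a 4th from the previous.
Statement 4 starts on F5 and keeps the same exact contour: F5 G5 C6.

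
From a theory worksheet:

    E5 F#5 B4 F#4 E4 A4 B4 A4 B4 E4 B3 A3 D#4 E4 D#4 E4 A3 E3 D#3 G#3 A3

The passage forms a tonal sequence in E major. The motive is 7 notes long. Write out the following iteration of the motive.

G#3 A3 D#3 A2 G#2 C#3 D#3

The 7-note cells begin on E5, A4, D#4 — each down a 5th from the last.
Statement 4 starts on G#3 and keeps the same diatonic contour: G#3 A3 D#3 A2 G#2 C#3 D#3.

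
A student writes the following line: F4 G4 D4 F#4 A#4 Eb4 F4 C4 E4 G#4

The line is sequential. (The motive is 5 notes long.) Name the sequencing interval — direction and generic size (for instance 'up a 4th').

With a 5-note motive the entries are F4, Eb4, each down a 2nd from the previous.
F4 to Eb4 is down a 2nd.

down a 2nd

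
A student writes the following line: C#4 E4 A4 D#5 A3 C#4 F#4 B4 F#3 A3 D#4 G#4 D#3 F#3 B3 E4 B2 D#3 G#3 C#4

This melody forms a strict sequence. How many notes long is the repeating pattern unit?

There are 20 notes; a 4-note unit gives 5 cells:
C#4 E4 A4 D#5 | A3 C#4 F#4 B4 | F#3 A3 D#4 G#4 | D#3 F#3 B3 E4 | B2 D#3 G#3 C#4
Each cell is the previous one down a 3rd — so the unit is 4 notes.

4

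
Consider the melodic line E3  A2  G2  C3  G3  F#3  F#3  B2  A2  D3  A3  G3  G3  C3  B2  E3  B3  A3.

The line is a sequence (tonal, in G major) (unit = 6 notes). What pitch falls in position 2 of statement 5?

E3

Grouping in 6s, the 2nd note of each cell is A2, B2, C3.
Each moves up a 2nd. Continuing: D3 → E3.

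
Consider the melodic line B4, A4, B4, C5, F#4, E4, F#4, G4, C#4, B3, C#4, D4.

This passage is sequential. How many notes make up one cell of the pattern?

12 notes total. Splitting into 3 groups of 4:
B4 A4 B4 C5 | F#4 E4 F#4 G4 | C#4 B3 C#4 D4
Each cell is the previous one down a 4th — so the unit is 4 notes.

4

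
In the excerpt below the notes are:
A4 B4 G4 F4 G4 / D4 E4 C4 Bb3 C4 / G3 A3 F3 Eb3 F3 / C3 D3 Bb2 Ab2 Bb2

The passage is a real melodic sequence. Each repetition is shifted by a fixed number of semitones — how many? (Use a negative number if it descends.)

-7

Taking 5-note groups, the heads are A4, D4, G3, C3: the pattern moves down a 5th.
A4 to D4 spans -7 semitones.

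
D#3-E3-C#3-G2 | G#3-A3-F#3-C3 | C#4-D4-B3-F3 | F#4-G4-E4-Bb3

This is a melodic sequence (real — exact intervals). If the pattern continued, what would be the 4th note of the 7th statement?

Db5

Grouping in 4s, the 4th note of each cell is G2, C3, F3, Bb3.
Each moves up a 4th. Continuing: Eb4 → Ab4 → Db5.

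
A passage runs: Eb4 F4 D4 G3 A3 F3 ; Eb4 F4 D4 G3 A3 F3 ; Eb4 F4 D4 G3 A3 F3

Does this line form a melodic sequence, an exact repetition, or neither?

repetition

Each 6-note cell is identical (Eb4 F4 D4 G3 A3 F3), restated at the same pitch.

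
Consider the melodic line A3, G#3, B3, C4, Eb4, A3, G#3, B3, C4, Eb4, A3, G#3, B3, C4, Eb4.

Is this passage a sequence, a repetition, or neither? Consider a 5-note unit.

Each 5-note cell is identical (A3 G#3 B3 C4 Eb4), restated at the same pitch.

repetition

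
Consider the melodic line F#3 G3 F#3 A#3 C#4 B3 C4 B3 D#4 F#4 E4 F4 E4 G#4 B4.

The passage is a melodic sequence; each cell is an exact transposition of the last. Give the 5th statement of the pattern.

Taking 5-note groups, the heads are F#3, B3, E4: the pattern moves up a 4th.
Continuing the starts: A4 → D5.
So cell 5 is D5 Eb5 D5 F#5 A5.

D5 Eb5 D5 F#5 A5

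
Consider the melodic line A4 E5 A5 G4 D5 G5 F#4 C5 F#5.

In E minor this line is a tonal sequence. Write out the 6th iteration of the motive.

C4 G4 C5

Unit = 3 notes; the statements start on A4, G4, F#4, moving down a 2nd each time.
Carrying on: E4 → D4 → C4.
So cell 6 is C4 G4 C5.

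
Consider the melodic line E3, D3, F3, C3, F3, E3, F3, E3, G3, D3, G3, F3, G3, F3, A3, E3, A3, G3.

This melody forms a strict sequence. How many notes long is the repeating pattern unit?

6

There are 18 notes; a 6-note unit gives 3 cells:
E3 D3 F3 C3 F3 E3 | F3 E3 G3 D3 G3 F3 | G3 F3 A3 E3 A3 G3
Every group is a transposition up a 2nd of the one before; no shorter unit works.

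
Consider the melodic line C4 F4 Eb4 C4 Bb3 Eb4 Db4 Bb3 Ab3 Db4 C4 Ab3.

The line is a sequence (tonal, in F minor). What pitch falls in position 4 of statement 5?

F3

Grouping in 4s, the 4th note of each cell is C4, Bb3, Ab3.
Each moves down a 2nd. Continuing: G3 → F3.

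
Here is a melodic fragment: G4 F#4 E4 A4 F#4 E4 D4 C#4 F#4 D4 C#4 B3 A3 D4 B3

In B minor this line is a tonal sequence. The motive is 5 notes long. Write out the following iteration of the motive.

A3 G3 F#3 B3 G3

Taking 5-note groups, the heads are G4, E4, C#4: the pattern moves down a 3rd.
So cell 4 is A3 G3 F#3 B3 G3.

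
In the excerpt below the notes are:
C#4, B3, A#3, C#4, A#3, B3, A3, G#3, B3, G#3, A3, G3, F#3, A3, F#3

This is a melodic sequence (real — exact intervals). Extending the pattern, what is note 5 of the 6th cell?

With 5-note cells, note 5 of each statement runs A#3, G#3, F#3.
Carrying that down a 2nd forward: E3 → D3 → C3.

C3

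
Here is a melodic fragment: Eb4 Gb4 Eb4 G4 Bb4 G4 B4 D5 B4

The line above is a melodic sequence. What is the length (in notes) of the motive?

There are 9 notes; a 3-note unit gives 3 cells:
Eb4 Gb4 Eb4 | G4 Bb4 G4 | B4 D5 B4
That's a consistent up a 3rd shift per cell, and no other grouping gives one.

3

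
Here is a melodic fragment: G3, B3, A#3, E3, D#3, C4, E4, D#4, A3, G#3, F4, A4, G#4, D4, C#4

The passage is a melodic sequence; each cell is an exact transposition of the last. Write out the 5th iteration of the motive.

Taking 5-note groups, the heads are G3, C4, F4: the pattern moves up a 4th.
Continuing the starts: Bb4 → Eb5.
So cell 5 is Eb5 G5 F#5 C5 B4.

Eb5 G5 F#5 C5 B4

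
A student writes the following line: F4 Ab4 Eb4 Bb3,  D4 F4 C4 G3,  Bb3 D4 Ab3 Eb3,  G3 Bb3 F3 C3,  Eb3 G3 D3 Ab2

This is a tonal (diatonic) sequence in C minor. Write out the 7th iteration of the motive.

The 4-note cells begin on F4, D4, Bb3, G3, Eb3 — each down a 3rd from the last.
Continuing the starts: C3 → Ab2.
From Ab2 the diatonic shape gives Ab2 C3 G2 D2.

Ab2 C3 G2 D2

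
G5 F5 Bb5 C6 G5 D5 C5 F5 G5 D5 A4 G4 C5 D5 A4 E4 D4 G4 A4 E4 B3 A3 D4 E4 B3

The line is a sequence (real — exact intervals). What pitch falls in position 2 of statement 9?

C#2

The unit is 5 notes. Position-2 pitches of the 5 shown cells: F5, C5, G4, D4, A3.
Extending down a 4th: E3 → B2 → F#2 → C#2.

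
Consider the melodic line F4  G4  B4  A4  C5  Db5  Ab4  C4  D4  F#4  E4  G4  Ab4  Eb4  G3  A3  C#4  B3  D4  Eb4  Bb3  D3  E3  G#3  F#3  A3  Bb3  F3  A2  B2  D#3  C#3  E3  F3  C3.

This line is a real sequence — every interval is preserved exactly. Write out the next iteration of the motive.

E2 F#2 A#2 G#2 B2 C3 G2

Unit = 7 notes; the statements start on F4, C4, G3, D3, A2, moving down a 4th each time.
So cell 6 is E2 F#2 A#2 G#2 B2 C3 G2.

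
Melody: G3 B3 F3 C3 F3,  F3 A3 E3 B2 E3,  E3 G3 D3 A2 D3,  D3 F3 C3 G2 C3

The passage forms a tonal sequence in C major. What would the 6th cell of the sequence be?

B2 D3 A2 E2 A2

With a 5-note motive the entries are G3, F3, E3, D3, each down a 2nd from the previous.
Carrying on: C3 → B2.
Statement 6 starts on B2 and keeps the same diatonic contour: B2 D3 A2 E2 A2.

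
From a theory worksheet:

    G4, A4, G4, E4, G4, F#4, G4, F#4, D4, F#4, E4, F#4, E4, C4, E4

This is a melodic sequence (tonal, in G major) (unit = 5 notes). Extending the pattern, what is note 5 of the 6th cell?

With 5-note cells, note 5 of each statement runs G4, F#4, E4.
Extending down a 2nd: D4 → C4 → B3.

B3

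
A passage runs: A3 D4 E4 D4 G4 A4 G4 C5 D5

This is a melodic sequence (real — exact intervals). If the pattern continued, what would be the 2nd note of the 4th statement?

F5

Grouping in 3s, the 2nd note of each cell is D4, G4, C5.
One more up a 4th gives F5.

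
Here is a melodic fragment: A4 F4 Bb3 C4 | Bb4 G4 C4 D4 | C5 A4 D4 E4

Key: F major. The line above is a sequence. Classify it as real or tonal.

tonal

Every note is diatonic to F major.
Cell 1 has -4 semitones from note 1 to 2, but cell 2 has -3 — the interval quality changes while the contour stays the same, which is the hallmark of a tonal sequence.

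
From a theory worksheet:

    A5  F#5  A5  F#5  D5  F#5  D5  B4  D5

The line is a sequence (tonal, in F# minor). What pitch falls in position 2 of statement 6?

C#4

With 3-note cells, note 2 of each statement runs F#5, D5, B4.
Each moves down a 3rd. Continuing: G#4 → E4 → C#4.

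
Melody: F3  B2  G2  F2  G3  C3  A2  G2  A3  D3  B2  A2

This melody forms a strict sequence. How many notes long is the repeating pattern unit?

Try groups of 4 (3 cells in 12 notes):
F3 B2 G2 F2 | G3 C3 A2 G2 | A3 D3 B2 A2
Each cell is the previous one up a 2nd — so the unit is 4 notes.

4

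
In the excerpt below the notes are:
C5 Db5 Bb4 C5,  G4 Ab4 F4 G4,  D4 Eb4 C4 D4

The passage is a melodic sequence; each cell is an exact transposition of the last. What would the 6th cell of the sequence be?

The 4-note cells begin on C5, G4, D4 — each down a 4th from the last.
Extending down a 4th: A3 → E3 → B2.
From B2 the exact shape gives B2 C3 A2 B2.

B2 C3 A2 B2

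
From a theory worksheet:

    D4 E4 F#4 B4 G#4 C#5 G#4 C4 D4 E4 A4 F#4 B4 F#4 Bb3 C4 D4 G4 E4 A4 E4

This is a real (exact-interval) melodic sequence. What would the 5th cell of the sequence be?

Gb3 Ab3 Bb3 Eb4 C4 F4 C4

The 7-note cells begin on D4, C4, Bb3 — each down a 2nd from the last.
Carrying on: Ab3 → Gb3.
From Gb3 the exact shape gives Gb3 Ab3 Bb3 Eb4 C4 F4 C4.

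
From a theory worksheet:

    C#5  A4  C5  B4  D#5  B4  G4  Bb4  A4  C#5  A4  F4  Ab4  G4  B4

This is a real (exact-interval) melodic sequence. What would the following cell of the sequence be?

G4 Eb4 Gb4 F4 A4

Unit = 5 notes; the statements start on C#5, B4, A4, moving down a 2nd each time.
So cell 4 is G4 Eb4 Gb4 F4 A4.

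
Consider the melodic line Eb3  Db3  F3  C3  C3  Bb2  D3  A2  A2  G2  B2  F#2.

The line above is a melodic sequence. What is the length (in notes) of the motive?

Try groups of 4 (3 cells in 12 notes):
Eb3 Db3 F3 C3 | C3 Bb2 D3 A2 | A2 G2 B2 F#2
Every group is a transposition down a 3rd of the one before; no shorter unit works.

4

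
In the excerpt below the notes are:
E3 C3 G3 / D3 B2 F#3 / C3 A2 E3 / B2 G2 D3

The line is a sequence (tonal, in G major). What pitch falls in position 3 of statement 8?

G2

The unit is 3 notes. Position-3 pitches of the 4 shown cells: G3, F#3, E3, D3.
Carrying that down a 2nd forward: C3 → B2 → A2 → G2.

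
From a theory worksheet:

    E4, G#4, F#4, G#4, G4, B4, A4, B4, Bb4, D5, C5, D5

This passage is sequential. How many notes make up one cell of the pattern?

There are 12 notes; a 4-note unit gives 3 cells:
E4 G#4 F#4 G#4 | G4 B4 A4 B4 | Bb4 D5 C5 D5
Each cell is the previous one up a 3rd — so the unit is 4 notes.

4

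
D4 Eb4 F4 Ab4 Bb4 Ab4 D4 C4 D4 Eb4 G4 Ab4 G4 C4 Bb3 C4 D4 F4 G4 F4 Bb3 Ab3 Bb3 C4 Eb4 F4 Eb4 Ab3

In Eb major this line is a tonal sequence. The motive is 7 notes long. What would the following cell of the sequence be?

Taking 7-note groups, the heads are D4, C4, Bb3, Ab3: the pattern moves down a 2nd.
So cell 5 is G3 Ab3 Bb3 D4 Eb4 D4 G3.

G3 Ab3 Bb3 D4 Eb4 D4 G3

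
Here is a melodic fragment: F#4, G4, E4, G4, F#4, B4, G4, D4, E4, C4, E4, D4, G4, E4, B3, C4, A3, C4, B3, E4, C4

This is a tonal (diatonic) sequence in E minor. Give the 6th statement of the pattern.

C3 D3 B2 D3 C3 F#3 D3

With a 7-note motive the entries are F#4, D4, B3, each down a 3rd from the previous.
Extending down a 3rd: G3 → E3 → C3.
So cell 6 is C3 D3 B2 D3 C3 F#3 D3.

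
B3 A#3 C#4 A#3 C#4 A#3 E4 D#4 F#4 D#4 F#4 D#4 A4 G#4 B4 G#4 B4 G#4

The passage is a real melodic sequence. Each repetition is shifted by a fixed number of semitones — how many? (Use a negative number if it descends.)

With a 6-note motive the entries are B3, E4, A4, each up a 4th from the previous.
B3 to E4 spans +5 semitones.

5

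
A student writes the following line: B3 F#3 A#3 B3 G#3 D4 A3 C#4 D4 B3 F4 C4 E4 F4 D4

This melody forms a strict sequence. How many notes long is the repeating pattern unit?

Try groups of 5 (3 cells in 15 notes):
B3 F#3 A#3 B3 G#3 | D4 A3 C#4 D4 B3 | F4 C4 E4 F4 D4
Each cell is the previous one up a 3rd — so the unit is 5 notes.

5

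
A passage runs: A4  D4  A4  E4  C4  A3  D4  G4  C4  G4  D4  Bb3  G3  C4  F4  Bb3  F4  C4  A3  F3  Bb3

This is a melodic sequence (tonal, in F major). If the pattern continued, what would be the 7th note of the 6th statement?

F3

The unit is 7 notes. Position-7 pitches of the 3 shown cells: D4, C4, Bb3.
Each moves down a 2nd. Continuing: A3 → G3 → F3.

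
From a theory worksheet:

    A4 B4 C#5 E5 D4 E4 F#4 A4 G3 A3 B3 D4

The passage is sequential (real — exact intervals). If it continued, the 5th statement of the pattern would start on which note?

The 4-note cells begin on A4, D4, G3 — each down a 5th from the last.
Extending the heads down a 5th: C3 → F2.

F2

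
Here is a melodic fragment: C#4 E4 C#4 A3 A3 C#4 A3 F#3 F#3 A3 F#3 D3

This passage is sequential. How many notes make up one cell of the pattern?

4

There are 12 notes; a 4-note unit gives 3 cells:
C#4 E4 C#4 A3 | A3 C#4 A3 F#3 | F#3 A3 F#3 D3
Every group is a transposition down a 3rd of the one before; no shorter unit works.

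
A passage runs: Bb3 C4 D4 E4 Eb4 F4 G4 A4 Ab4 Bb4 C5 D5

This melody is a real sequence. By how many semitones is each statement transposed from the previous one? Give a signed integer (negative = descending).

With a 4-note motive the entries are Bb3, Eb4, Ab4, each up a 4th from the previous.
Bb3→Eb4 is 63 − 58 = 5 semitones.

5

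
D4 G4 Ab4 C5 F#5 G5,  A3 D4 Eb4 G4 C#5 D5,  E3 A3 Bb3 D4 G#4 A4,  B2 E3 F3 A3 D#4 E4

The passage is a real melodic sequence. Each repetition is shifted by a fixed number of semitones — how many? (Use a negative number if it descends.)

-5

With a 6-note motive the entries are D4, A3, E3, B2, each down a 4th from the previous.
D4 to A3 spans -5 semitones.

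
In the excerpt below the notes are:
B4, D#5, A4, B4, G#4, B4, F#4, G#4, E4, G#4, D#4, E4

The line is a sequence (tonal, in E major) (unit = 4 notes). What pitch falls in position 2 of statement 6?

A3

The unit is 4 notes. Position-2 pitches of the 3 shown cells: D#5, B4, G#4.
Extending down a 3rd: E4 → C#4 → A3.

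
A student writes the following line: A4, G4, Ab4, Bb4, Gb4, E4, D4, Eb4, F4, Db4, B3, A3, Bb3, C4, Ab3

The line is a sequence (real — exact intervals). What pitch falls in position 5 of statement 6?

Grouping in 5s, the 5th note of each cell is Gb4, Db4, Ab3.
Carrying that down a 4th forward: Eb3 → Bb2 → F2.

F2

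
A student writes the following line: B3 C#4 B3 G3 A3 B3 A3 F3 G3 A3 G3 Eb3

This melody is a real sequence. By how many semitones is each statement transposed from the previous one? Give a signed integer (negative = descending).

-2

Taking 4-note groups, the heads are B3, A3, G3: the pattern moves down a 2nd.
B3 to A3 spans -2 semitones.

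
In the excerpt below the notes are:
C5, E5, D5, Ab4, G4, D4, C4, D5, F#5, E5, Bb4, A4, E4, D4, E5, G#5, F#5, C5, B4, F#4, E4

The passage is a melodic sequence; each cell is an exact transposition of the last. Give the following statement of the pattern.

The 7-note cells begin on C5, D5, E5 — each up a 2nd from the last.
So cell 4 is F#5 A#5 G#5 D5 C#5 G#4 F#4.

F#5 A#5 G#5 D5 C#5 G#4 F#4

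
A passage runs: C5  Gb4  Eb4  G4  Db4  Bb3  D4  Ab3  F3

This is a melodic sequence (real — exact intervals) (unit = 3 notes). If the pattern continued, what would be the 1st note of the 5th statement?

The unit is 3 notes. Position-1 pitches of the 3 shown cells: C5, G4, D4.
Carrying that down a 4th forward: A3 → E3.

E3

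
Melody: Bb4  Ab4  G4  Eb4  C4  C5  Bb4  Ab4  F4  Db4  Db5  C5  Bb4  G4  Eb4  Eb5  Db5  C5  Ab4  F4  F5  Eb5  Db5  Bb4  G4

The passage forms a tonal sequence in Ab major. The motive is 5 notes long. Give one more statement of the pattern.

With a 5-note motive the entries are Bb4, C5, Db5, Eb5, F5, each up a 2nd from the previous.
So cell 6 is G5 F5 Eb5 C5 Ab4.

G5 F5 Eb5 C5 Ab4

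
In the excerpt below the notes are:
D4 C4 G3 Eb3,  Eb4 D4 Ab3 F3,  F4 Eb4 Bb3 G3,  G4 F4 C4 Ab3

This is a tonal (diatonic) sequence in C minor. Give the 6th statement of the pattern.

With a 4-note motive the entries are D4, Eb4, F4, G4, each up a 2nd from the previous.
Extending up a 2nd: Ab4 → Bb4.
Statement 6 starts on Bb4 and keeps the same diatonic contour: Bb4 Ab4 Eb4 C4.

Bb4 Ab4 Eb4 C4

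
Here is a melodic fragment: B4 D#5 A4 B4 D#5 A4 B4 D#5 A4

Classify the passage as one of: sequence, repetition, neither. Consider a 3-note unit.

repetition

Each 3-note cell is identical (B4 D#5 A4), restated at the same pitch.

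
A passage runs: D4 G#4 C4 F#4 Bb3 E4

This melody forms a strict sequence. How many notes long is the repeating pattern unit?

2

There are 6 notes; a 2-note unit gives 3 cells:
D4 G#4 | C4 F#4 | Bb3 E4
Each cell is the previous one down a 2nd — so the unit is 2 notes.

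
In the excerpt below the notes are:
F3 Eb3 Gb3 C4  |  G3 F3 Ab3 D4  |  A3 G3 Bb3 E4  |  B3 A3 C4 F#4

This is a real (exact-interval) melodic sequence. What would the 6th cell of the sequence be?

D#4 C#4 E4 A#4

Unit = 4 notes; the statements start on F3, G3, A3, B3, moving up a 2nd each time.
Extending up a 2nd: C#4 → D#4.
Statement 6 starts on D#4 and keeps the same exact contour: D#4 C#4 E4 A#4.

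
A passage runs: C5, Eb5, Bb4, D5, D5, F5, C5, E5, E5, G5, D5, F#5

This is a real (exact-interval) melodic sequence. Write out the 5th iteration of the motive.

The 4-note cells begin on C5, D5, E5 — each up a 2nd from the last.
Continuing the starts: F#5 → G#5.
Statement 5 starts on G#5 and keeps the same exact contour: G#5 B5 F#5 A#5.

G#5 B5 F#5 A#5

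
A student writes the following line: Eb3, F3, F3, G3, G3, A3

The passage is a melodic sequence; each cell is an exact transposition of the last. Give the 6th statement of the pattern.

With a 2-note motive the entries are Eb3, F3, G3, each up a 2nd from the previous.
Extending up a 2nd: A3 → B3 → C#4.
Statement 6 starts on C#4 and keeps the same exact contour: C#4 D#4.

C#4 D#4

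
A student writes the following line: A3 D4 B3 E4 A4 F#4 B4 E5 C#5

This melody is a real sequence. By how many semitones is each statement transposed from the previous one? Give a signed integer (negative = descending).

7

The 3-note cells begin on A3, E4, B4 — each up a 5th from the last.
A3→E4 is 64 − 57 = 7 semitones.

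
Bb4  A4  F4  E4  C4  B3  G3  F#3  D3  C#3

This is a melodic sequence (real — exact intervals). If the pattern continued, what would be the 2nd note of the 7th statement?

With 2-note cells, note 2 of each statement runs A4, E4, B3, F#3, C#3.
Extending down a 4th: G#2 → D#2.

D#2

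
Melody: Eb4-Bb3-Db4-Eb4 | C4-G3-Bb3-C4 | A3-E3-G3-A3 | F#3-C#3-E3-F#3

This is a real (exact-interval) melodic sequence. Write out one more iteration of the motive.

D#3 A#2 C#3 D#3

Taking 4-note groups, the heads are Eb4, C4, A3, F#3: the pattern moves down a 3rd.
Statement 5 starts on D#3 and keeps the same exact contour: D#3 A#2 C#3 D#3.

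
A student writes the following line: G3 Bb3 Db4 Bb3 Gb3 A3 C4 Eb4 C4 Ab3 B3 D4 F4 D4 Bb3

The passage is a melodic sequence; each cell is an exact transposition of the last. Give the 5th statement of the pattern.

With a 5-note motive the entries are G3, A3, B3, each up a 2nd from the previous.
Carrying on: C#4 → D#4.
From D#4 the exact shape gives D#4 F#4 A4 F#4 D4.

D#4 F#4 A4 F#4 D4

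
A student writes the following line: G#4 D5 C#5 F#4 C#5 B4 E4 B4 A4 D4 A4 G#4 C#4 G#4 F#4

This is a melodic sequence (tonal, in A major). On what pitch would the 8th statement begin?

With a 3-note motive the entries are G#4, F#4, E4, D4, C#4, each down a 2nd from the previous.
Extending the heads down a 2nd: B3 → A3 → G#3.

G#3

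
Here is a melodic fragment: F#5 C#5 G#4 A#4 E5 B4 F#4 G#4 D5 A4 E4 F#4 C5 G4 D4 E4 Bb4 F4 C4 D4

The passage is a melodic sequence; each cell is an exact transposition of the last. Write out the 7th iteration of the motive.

Gb4 Db4 Ab3 Bb3

With a 4-note motive the entries are F#5, E5, D5, C5, Bb4, each down a 2nd from the previous.
Continuing the starts: Ab4 → Gb4.
From Gb4 the exact shape gives Gb4 Db4 Ab3 Bb3.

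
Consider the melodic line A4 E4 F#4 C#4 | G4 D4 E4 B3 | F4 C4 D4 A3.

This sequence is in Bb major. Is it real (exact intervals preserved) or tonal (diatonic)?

real

Each cell has the same semitone pattern (-5, 2, -5) — intervals are preserved exactly.
And E4 lies outside Bb major, so the sequence is real rather than tonal.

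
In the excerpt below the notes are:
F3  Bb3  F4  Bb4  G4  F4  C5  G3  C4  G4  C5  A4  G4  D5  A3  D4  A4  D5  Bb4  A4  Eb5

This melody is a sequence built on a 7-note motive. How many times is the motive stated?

3

21 notes in groups of 7 gives 21/7 = 3 statements.
Starts: F3, G3, A3 — each up a 2nd.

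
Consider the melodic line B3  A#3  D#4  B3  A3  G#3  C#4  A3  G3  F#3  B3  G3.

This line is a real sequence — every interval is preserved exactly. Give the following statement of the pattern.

With a 4-note motive the entries are B3, A3, G3, each down a 2nd from the previous.
So cell 4 is F3 E3 A3 F3.

F3 E3 A3 F3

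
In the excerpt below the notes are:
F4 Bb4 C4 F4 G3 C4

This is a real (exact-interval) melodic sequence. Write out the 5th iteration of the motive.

A2 D3

Unit = 2 notes; the statements start on F4, C4, G3, moving down a 4th each time.
Carrying on: D3 → A2.
Statement 5 starts on A2 and keeps the same exact contour: A2 D3.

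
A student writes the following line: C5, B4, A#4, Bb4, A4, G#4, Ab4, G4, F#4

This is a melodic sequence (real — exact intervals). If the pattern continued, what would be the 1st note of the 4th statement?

Gb4

Grouping in 3s, the 1st note of each cell is C5, Bb4, Ab4.
One more down a 2nd gives Gb4.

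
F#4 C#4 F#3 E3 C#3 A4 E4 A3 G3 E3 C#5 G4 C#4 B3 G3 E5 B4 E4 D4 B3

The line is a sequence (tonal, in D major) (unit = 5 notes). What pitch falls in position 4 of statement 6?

The unit is 5 notes. Position-4 pitches of the 4 shown cells: E3, G3, B3, D4.
Carrying that up a 3rd forward: F#4 → A4.

A4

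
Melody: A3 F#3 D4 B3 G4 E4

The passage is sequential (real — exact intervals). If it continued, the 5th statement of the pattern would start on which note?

The 2-note cells begin on A3, D4, G4 — each up a 4th from the last.
Continuing: C5 → F5. Statement 5 starts on F5.

F5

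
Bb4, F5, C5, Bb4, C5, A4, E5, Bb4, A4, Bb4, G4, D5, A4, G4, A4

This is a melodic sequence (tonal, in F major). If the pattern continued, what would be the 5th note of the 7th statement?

D4

Grouping in 5s, the 5th note of each cell is C5, Bb4, A4.
Carrying that down a 2nd forward: G4 → F4 → E4 → D4.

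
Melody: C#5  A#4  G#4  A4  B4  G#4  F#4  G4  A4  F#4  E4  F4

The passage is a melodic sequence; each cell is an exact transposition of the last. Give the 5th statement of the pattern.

F4 D4 C4 Db4

With a 4-note motive the entries are C#5, B4, A4, each down a 2nd from the previous.
Extending down a 2nd: G4 → F4.
So cell 5 is F4 D4 C4 Db4.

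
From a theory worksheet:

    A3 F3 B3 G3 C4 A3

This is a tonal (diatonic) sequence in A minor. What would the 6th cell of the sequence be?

F4 D4

With a 2-note motive the entries are A3, B3, C4, each up a 2nd from the previous.
Carrying on: D4 → E4 → F4.
Statement 6 starts on F4 and keeps the same diatonic contour: F4 D4.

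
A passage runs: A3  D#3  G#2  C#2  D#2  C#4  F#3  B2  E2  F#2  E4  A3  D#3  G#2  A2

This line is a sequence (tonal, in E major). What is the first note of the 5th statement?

B4

With a 5-note motive the entries are A3, C#4, E4, each up a 3rd from the previous.
Continuing: G#4 → B4. Statement 5 starts on B4.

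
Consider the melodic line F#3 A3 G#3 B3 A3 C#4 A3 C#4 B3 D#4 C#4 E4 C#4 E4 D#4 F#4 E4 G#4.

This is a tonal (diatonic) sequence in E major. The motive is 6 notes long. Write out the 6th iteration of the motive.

B4 D#5 C#5 E5 D#5 F#5

Taking 6-note groups, the heads are F#3, A3, C#4: the pattern moves up a 3rd.
Continuing the starts: E4 → G#4 → B4.
From B4 the diatonic shape gives B4 D#5 C#5 E5 D#5 F#5.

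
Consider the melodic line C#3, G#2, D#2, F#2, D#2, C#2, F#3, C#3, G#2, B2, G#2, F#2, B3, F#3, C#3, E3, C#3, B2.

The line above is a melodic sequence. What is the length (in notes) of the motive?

There are 18 notes; a 6-note unit gives 3 cells:
C#3 G#2 D#2 F#2 D#2 C#2 | F#3 C#3 G#2 B2 G#2 F#2 | B3 F#3 C#3 E3 C#3 B2
Each cell is the previous one up a 4th — so the unit is 6 notes.

6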